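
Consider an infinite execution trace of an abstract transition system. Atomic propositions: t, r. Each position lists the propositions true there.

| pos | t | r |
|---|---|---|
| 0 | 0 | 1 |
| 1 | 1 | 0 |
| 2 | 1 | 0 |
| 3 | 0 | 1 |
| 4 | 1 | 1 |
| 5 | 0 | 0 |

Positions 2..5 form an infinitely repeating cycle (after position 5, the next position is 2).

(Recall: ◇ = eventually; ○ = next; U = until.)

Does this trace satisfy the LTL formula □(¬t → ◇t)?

Yes

¬t → ◇t holds at every position 0..5, and those are all positions ever visited, so □(¬t → ◇t) holds.
Positions where ¬t holds: 0, 3, 5.
Check ◇t at each: 0→ok, 3→ok, 5→ok.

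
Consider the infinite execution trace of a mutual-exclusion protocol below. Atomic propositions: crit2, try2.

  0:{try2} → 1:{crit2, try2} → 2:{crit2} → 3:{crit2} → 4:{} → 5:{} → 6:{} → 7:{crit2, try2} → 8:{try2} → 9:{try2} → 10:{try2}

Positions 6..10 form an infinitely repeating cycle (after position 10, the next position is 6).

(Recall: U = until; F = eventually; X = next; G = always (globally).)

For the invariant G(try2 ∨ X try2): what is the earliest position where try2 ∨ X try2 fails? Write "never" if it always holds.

Check try2 ∨ X try2 at each position in order: 0 ✓, 1 ✓.
At position 2 the labels are {crit2} and the next position 3 has {crit2}, so try2 ∨ X try2 is false there. This is the first violation.

2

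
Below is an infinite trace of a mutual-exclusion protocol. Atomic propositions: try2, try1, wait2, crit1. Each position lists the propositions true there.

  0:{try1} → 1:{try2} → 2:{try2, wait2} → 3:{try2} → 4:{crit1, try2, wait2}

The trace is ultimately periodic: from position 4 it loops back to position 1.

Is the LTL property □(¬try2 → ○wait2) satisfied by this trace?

No

¬try2 → ○wait2 must hold at every position from 0 onward. It fails at position 0, so □(¬try2 → ○wait2) is false.
Positions where ¬try2 holds: 0.
Check ○wait2 at each: 0→fails.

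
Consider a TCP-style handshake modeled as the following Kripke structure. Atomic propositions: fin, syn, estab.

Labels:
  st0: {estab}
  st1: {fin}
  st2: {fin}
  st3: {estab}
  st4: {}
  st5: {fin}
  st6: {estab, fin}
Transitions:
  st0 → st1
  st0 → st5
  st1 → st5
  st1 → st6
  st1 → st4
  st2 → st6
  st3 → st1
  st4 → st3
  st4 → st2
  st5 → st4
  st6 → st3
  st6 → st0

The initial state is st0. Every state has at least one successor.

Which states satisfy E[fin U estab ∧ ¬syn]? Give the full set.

{st0, st1, st2, st3, st6}

States satisfying fin: {st1, st2, st5, st6}.
States satisfying estab ∧ ¬syn: {st0, st3, st6}.
States satisfying E[fin U estab ∧ ¬syn]: {st0, st1, st2, st3, st6}.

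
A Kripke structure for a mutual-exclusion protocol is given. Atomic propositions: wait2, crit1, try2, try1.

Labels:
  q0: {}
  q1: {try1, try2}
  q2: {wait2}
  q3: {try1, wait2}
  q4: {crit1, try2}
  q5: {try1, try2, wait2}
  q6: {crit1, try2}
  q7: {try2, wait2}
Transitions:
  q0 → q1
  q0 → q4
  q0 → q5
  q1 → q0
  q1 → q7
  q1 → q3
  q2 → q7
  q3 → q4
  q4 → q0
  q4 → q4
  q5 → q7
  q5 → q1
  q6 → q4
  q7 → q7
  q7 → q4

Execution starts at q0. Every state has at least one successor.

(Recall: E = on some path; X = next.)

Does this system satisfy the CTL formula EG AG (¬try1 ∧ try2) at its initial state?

Violated

States satisfying AG (¬try1 ∧ try2): ∅.
States satisfying EG AG (¬try1 ∧ try2): ∅.
No suitable path/successor from q0 witnesses the formula.
q0 ∉ Sat(EG AG (¬try1 ∧ try2)).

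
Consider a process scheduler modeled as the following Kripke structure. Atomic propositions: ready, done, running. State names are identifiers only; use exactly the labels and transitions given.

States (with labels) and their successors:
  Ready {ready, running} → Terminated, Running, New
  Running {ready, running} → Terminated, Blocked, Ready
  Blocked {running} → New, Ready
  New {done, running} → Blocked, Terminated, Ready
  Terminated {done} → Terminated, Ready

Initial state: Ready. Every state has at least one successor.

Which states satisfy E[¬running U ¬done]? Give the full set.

{Ready, Running, Blocked, Terminated}

States satisfying ¬running: {Terminated}.
States satisfying ¬done: {Ready, Running, Blocked}.
States satisfying E[¬running U ¬done]: {Ready, Running, Blocked, Terminated}.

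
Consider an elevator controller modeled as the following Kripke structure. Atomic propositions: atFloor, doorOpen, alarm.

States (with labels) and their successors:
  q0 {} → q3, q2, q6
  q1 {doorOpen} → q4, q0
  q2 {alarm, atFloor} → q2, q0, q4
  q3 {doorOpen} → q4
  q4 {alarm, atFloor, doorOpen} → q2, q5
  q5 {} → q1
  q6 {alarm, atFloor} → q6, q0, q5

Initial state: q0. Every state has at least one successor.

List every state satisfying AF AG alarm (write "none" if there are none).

States satisfying AG alarm: ∅.
States satisfying AF AG alarm: ∅.

none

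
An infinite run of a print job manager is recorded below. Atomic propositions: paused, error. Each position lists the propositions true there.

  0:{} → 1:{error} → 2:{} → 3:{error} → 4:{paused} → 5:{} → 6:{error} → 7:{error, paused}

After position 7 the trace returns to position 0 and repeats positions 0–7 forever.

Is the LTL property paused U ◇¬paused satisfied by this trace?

Yes

Walking from position 0: ◇¬paused first holds at position 0, and paused holds at every earlier position along the way, so paused U ◇¬paused holds.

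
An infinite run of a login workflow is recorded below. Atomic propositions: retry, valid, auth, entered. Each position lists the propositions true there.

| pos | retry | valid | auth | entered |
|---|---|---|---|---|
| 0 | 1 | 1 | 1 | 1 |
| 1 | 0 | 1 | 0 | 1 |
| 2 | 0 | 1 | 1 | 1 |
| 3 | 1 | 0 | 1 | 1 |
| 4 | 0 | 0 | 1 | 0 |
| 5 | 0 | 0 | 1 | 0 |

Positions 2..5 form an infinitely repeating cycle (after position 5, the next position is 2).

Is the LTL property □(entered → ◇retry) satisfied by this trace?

Yes

entered → ◇retry holds at every position 0..5, and those are all positions ever visited, so □(entered → ◇retry) holds.
Positions where entered holds: 0, 1, 2, 3.
Check ◇retry at each: 0→ok, 1→ok, 2→ok, 3→ok.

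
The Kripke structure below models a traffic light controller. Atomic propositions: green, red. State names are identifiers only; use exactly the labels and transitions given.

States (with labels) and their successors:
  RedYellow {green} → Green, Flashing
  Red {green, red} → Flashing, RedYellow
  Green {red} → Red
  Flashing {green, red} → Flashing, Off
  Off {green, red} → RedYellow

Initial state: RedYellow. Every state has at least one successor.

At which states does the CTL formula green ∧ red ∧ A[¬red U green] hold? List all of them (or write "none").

States satisfying green ∧ red: {Red, Flashing, Off}.
States satisfying ¬red: {RedYellow}.
States satisfying green: {RedYellow, Red, Flashing, Off}.
States satisfying A[¬red U green]: {RedYellow, Red, Flashing, Off}.
States satisfying green ∧ red ∧ A[¬red U green]: {Red, Flashing, Off}.

{Red, Flashing, Off}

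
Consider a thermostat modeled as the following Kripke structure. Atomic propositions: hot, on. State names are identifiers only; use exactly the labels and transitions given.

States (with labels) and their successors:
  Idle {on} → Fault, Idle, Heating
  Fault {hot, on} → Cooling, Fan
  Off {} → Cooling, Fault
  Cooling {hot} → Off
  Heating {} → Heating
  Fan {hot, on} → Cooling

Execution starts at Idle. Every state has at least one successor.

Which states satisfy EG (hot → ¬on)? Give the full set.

States satisfying hot → ¬on: {Idle, Off, Cooling, Heating}.
States satisfying EG (hot → ¬on): {Idle, Off, Cooling, Heating}.

{Idle, Off, Cooling, Heating}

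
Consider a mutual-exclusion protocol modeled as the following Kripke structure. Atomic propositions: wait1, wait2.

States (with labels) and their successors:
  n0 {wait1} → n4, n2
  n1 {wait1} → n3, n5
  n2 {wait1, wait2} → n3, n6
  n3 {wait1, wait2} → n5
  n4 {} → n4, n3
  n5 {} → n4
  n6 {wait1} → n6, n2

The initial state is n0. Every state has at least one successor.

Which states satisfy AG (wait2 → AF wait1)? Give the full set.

{n0, n1, n2, n3, n4, n5, n6}

States satisfying wait2 → AF wait1: {n0, n1, n2, n3, n4, n5, n6}.
States satisfying AG (wait2 → AF wait1): {n0, n1, n2, n3, n4, n5, n6}.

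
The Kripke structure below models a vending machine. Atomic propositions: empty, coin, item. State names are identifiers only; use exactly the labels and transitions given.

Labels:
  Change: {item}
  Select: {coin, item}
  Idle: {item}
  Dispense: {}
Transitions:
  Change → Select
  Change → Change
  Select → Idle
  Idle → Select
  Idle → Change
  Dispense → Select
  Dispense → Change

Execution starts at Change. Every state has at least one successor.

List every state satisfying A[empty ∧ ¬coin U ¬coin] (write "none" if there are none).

{Change, Idle, Dispense}

States satisfying empty ∧ ¬coin: ∅.
States satisfying ¬coin: {Change, Idle, Dispense}.
States satisfying A[empty ∧ ¬coin U ¬coin]: {Change, Idle, Dispense}.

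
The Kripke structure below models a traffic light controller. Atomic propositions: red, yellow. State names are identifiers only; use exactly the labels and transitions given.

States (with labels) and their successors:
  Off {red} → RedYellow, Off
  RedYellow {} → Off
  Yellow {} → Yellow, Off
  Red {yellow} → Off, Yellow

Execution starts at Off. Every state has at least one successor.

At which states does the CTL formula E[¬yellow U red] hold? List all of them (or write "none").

States satisfying ¬yellow: {Off, RedYellow, Yellow}.
States satisfying red: {Off}.
States satisfying E[¬yellow U red]: {Off, RedYellow, Yellow}.

{Off, RedYellow, Yellow}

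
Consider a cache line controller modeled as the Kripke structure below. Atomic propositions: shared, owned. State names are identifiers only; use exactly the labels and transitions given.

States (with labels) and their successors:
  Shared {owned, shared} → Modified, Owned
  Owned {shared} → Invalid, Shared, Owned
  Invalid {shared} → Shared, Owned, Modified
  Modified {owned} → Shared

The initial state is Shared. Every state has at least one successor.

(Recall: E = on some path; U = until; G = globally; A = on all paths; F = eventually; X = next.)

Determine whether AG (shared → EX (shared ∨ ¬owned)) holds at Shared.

States satisfying shared → EX (shared ∨ ¬owned): {Shared, Owned, Invalid, Modified}.
States satisfying AG (shared → EX (shared ∨ ¬owned)): {Shared, Owned, Invalid, Modified}.
Every state reachable from Shared satisfies shared → EX (shared ∨ ¬owned).
Shared ∈ Sat(AG (shared → EX (shared ∨ ¬owned))).

Satisfied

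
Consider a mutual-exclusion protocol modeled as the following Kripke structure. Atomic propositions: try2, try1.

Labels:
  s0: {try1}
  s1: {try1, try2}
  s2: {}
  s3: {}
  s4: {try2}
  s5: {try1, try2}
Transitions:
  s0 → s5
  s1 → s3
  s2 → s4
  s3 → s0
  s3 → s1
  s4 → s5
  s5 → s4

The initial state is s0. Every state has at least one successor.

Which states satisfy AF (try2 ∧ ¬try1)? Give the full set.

{s0, s2, s4, s5}

States satisfying try2 ∧ ¬try1: {s4}.
States satisfying AF (try2 ∧ ¬try1): {s0, s2, s4, s5}.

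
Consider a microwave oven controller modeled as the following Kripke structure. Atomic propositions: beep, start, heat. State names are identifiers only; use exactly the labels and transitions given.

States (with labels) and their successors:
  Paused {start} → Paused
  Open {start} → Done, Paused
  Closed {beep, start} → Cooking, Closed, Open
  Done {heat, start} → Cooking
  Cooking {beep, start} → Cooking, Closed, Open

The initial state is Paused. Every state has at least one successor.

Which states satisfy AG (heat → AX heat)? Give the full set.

States satisfying heat → AX heat: {Paused, Open, Closed, Cooking}.
States satisfying AG (heat → AX heat): {Paused}.

{Paused}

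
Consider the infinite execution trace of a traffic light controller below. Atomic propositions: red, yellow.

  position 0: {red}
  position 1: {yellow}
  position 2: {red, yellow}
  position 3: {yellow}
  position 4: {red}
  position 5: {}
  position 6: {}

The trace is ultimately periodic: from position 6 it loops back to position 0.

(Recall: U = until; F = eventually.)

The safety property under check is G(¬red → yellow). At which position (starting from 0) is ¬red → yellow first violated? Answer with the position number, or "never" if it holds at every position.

5

Check ¬red → yellow at each position in order: 0 ✓, 1 ✓, 2 ✓, 3 ✓, 4 ✓.
At position 5 the labels are {}, so ¬red → yellow is false there. This is the first violation.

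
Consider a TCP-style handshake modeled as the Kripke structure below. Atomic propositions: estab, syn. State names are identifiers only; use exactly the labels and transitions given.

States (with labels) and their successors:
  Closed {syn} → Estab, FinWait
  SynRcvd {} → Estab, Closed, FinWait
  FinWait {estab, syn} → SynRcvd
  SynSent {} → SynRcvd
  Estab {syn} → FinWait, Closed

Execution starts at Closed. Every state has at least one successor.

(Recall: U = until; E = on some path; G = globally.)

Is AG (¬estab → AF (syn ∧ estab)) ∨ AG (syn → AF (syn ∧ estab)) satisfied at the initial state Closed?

No

States satisfying ¬estab → AF (syn ∧ estab): {FinWait}.
States satisfying AG (¬estab → AF (syn ∧ estab)): ∅.
States satisfying syn → AF (syn ∧ estab): {SynRcvd, FinWait, SynSent}.
States satisfying AG (syn → AF (syn ∧ estab)): ∅.
States satisfying AG (¬estab → AF (syn ∧ estab)) ∨ AG (syn → AF (syn ∧ estab)): ∅.
Closed ∉ Sat(AG (¬estab → AF (syn ∧ estab)) ∨ AG (syn → AF (syn ∧ estab))).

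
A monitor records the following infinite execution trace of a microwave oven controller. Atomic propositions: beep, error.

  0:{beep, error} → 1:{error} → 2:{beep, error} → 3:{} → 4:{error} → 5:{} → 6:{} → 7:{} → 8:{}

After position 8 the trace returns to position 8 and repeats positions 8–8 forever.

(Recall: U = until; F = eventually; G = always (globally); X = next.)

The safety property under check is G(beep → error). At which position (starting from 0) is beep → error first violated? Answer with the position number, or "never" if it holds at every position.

never

beep → error holds at every position 0..8, and those are all the positions the trace ever visits, so the invariant G(beep → error) is never violated.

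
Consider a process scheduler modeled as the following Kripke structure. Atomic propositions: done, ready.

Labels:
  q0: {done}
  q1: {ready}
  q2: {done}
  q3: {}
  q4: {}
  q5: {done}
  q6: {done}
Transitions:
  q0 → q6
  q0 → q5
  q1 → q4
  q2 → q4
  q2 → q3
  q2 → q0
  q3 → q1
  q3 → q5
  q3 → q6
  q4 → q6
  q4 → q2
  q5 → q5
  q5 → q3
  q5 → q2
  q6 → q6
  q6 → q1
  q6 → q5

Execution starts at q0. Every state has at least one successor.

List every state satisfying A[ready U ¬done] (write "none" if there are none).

{q1, q3, q4}

States satisfying ready: {q1}.
States satisfying ¬done: {q1, q3, q4}.
States satisfying A[ready U ¬done]: {q1, q3, q4}.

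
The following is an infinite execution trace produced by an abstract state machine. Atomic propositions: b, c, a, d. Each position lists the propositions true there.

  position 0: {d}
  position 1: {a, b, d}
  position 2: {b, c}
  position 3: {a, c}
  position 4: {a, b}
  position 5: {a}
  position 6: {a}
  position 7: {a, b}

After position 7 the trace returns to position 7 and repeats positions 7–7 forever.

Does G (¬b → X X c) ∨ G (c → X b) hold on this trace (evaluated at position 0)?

Does not hold

¬b → X X c must hold at every position from 0 onward. It fails at position 3, so G (¬b → X X c) is false.
Positions where ¬b holds: 0, 3, 5, 6.
Check X X c at each: 0→ok, 3→fails, 5→fails, 6→fails.
c → X b must hold at every position from 0 onward. It fails at position 2, so G (c → X b) is false.
Positions where c holds: 2, 3.
Check X b at each: 2→fails, 3→ok.
At position 0: G (¬b → X X c) is false; G (c → X b) is false; so G (¬b → X X c) ∨ G (c → X b) is false.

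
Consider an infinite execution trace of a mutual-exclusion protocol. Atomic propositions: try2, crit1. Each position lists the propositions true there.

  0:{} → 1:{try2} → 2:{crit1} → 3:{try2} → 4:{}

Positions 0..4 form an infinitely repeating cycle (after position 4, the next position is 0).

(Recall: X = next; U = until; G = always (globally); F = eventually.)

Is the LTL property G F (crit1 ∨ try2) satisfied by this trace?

Holds

F (crit1 ∨ try2) holds at every position 0..4, and those are all positions ever visited, so G F (crit1 ∨ try2) holds.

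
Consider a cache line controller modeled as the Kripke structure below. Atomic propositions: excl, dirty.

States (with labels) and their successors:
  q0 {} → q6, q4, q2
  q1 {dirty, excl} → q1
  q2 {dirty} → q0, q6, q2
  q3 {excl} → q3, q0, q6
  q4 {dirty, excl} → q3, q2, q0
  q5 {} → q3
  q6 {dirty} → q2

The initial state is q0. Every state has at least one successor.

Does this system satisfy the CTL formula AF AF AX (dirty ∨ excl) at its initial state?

Satisfied

States satisfying AF AX (dirty ∨ excl): {q0, q1, q5, q6}.
States satisfying AF AF AX (dirty ∨ excl): {q0, q1, q5, q6}.
q0 ∈ Sat(AF AF AX (dirty ∨ excl)).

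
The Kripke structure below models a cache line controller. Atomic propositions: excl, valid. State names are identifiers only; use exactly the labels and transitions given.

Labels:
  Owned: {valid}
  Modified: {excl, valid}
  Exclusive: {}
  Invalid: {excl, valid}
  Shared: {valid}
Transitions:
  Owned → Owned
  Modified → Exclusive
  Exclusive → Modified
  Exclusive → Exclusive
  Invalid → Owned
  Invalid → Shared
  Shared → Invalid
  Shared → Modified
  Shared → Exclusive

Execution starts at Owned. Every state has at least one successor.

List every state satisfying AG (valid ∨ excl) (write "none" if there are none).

{Owned}

States satisfying valid ∨ excl: {Owned, Modified, Invalid, Shared}.
States satisfying AG (valid ∨ excl): {Owned}.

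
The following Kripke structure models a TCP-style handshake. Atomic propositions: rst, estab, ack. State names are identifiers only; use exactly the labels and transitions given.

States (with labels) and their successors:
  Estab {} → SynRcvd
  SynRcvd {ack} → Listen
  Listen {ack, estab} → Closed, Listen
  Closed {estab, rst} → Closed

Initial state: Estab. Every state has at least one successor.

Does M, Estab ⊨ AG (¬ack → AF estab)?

States satisfying ¬ack → AF estab: {Estab, SynRcvd, Listen, Closed}.
States satisfying AG (¬ack → AF estab): {Estab, SynRcvd, Listen, Closed}.
Every state reachable from Estab satisfies ¬ack → AF estab.
Estab ∈ Sat(AG (¬ack → AF estab)).

Satisfied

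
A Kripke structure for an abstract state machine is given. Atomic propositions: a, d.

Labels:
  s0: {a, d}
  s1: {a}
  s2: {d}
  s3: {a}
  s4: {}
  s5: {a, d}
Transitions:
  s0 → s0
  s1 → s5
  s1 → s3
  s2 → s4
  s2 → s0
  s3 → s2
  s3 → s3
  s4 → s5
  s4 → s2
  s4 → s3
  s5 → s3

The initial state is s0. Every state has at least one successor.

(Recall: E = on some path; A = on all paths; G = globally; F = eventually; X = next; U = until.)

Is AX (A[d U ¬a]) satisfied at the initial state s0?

Does not hold

States satisfying A[d U ¬a]: {s2, s4}.
States satisfying AX (A[d U ¬a]): ∅.
s0 ∉ Sat(AX (A[d U ¬a])).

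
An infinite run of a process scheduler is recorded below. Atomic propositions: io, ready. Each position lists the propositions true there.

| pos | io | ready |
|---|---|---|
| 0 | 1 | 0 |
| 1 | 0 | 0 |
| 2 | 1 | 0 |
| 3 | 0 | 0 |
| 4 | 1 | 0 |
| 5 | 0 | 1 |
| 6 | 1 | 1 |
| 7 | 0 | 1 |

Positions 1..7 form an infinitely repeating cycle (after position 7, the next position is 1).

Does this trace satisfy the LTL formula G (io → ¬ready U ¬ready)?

io → ¬ready U ¬ready must hold at every position from 0 onward. It fails at position 6, so G (io → ¬ready U ¬ready) is false.
Positions where io holds: 0, 2, 4, 6.
Check ¬ready U ¬ready at each: 0→ok, 2→ok, 4→ok, 6→fails.

Violated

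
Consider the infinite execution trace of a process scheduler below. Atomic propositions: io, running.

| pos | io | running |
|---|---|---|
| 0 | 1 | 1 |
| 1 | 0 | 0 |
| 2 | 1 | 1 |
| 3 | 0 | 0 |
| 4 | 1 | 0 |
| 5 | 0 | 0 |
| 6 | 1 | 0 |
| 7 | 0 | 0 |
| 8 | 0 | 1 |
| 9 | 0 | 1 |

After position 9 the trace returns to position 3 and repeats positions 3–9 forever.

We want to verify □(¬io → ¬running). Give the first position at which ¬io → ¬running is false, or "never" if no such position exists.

8

Check ¬io → ¬running at each position in order: 0 ✓, 1 ✓, 2 ✓, 3 ✓, 4 ✓, 5 ✓, 6 ✓, 7 ✓.
At position 8 the labels are {running}, so ¬io → ¬running is false there. This is the first violation.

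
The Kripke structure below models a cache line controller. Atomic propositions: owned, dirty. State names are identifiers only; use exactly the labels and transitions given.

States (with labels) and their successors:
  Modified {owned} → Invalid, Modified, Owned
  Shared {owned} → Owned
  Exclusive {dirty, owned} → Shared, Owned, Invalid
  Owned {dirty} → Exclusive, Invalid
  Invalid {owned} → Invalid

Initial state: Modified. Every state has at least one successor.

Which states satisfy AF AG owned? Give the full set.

{Invalid}

States satisfying AG owned: {Invalid}.
States satisfying AF AG owned: {Invalid}.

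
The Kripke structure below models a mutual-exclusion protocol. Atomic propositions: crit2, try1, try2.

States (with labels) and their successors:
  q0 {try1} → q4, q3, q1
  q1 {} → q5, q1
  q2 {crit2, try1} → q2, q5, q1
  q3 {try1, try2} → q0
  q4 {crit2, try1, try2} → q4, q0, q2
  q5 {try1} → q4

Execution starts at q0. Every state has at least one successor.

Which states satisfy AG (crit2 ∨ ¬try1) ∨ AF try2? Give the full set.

States satisfying crit2 ∨ ¬try1: {q1, q2, q4}.
States satisfying AG (crit2 ∨ ¬try1): ∅.
States satisfying try2: {q3, q4}.
States satisfying AF try2: {q3, q4, q5}.
States satisfying AG (crit2 ∨ ¬try1) ∨ AF try2: {q3, q4, q5}.

{q3, q4, q5}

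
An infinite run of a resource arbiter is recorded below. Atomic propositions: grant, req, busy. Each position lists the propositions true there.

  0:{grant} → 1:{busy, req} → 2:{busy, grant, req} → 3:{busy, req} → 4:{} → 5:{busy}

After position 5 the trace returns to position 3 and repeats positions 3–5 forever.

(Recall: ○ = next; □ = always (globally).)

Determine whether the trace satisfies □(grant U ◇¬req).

grant U ◇¬req holds at every position 0..5, and those are all positions ever visited, so □(grant U ◇¬req) holds.

Satisfied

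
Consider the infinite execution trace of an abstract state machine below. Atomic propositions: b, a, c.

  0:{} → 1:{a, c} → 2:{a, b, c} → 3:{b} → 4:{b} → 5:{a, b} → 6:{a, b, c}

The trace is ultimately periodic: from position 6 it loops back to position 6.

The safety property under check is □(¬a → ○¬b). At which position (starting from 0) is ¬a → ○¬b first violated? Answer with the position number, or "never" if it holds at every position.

Check ¬a → ○¬b at each position in order: 0 ✓, 1 ✓, 2 ✓.
At position 3 the labels are {b} and the next position 4 has {b}, so ¬a → ○¬b is false there. This is the first violation.

3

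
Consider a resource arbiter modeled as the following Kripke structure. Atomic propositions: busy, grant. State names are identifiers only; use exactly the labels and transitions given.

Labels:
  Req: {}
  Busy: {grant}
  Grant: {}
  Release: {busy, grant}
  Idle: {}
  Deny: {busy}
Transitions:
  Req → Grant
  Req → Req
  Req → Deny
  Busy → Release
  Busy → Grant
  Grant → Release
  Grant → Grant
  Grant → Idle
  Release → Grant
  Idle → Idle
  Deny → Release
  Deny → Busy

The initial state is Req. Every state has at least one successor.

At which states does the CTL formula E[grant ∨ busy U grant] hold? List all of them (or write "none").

{Busy, Release, Deny}

States satisfying grant ∨ busy: {Busy, Release, Deny}.
States satisfying grant: {Busy, Release}.
States satisfying E[grant ∨ busy U grant]: {Busy, Release, Deny}.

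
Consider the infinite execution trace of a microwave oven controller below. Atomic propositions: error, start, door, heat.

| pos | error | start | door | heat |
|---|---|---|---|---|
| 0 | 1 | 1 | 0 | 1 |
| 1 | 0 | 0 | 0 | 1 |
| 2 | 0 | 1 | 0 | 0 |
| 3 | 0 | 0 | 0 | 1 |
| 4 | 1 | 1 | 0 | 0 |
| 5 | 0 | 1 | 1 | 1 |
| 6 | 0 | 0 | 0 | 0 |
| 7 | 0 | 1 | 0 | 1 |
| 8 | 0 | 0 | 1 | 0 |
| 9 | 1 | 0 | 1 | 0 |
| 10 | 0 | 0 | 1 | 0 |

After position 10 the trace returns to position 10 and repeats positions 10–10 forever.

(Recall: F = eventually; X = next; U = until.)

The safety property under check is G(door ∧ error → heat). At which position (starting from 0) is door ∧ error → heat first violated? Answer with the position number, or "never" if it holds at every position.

Check door ∧ error → heat at each position in order: 0 ✓, 1 ✓, 2 ✓, 3 ✓, 4 ✓, 5 ✓, 6 ✓, 7 ✓, 8 ✓.
At position 9 the labels are {door, error}, so door ∧ error → heat is false there. This is the first violation.

9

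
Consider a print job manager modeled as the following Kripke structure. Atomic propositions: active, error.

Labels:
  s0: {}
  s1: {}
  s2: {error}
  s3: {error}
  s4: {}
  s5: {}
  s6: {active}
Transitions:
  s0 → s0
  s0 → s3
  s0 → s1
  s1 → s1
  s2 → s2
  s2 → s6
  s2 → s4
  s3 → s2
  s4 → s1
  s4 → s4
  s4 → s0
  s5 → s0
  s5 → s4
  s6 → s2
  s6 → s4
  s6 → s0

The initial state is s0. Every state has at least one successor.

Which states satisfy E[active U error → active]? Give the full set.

States satisfying active: {s6}.
States satisfying error → active: {s0, s1, s4, s5, s6}.
States satisfying E[active U error → active]: {s0, s1, s4, s5, s6}.

{s0, s1, s4, s5, s6}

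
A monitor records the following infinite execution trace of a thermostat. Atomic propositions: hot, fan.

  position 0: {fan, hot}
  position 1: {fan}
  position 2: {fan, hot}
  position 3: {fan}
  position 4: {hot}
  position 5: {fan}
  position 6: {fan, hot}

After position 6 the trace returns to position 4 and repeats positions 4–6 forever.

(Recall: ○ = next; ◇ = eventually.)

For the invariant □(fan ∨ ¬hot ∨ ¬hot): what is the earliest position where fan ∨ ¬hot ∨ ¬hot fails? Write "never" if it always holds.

Check fan ∨ ¬hot ∨ ¬hot at each position in order: 0 ✓, 1 ✓, 2 ✓, 3 ✓.
At position 4 the labels are {hot}, so fan ∨ ¬hot ∨ ¬hot is false there. This is the first violation.

4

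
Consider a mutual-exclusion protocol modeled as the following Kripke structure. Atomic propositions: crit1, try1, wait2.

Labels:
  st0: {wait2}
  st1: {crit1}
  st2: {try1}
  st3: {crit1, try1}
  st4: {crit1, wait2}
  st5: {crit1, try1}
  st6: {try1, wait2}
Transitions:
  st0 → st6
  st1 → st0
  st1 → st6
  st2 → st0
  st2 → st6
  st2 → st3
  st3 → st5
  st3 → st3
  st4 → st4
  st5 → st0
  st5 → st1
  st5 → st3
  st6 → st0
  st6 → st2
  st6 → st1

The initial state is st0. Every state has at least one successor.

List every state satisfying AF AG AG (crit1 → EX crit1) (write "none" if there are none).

{st4}

States satisfying AG AG (crit1 → EX crit1): {st4}.
States satisfying AF AG AG (crit1 → EX crit1): {st4}.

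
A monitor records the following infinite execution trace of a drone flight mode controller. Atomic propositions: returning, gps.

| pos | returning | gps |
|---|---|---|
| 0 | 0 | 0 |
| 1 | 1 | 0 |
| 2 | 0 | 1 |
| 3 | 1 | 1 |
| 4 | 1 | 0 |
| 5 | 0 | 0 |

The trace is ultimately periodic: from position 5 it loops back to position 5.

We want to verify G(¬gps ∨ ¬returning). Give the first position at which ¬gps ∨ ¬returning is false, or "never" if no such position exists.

Check ¬gps ∨ ¬returning at each position in order: 0 ✓, 1 ✓, 2 ✓.
At position 3 the labels are {gps, returning}, so ¬gps ∨ ¬returning is false there. This is the first violation.

3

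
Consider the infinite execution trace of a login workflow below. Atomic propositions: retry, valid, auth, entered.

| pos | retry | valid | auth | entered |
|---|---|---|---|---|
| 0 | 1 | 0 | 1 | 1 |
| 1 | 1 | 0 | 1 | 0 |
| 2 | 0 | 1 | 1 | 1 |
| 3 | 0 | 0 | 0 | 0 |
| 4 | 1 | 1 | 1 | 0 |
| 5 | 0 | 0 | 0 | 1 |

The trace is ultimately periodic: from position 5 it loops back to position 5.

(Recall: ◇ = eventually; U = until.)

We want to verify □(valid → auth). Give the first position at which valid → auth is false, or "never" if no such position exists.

valid → auth holds at every position 0..5, and those are all the positions the trace ever visits, so the invariant □(valid → auth) is never violated.

never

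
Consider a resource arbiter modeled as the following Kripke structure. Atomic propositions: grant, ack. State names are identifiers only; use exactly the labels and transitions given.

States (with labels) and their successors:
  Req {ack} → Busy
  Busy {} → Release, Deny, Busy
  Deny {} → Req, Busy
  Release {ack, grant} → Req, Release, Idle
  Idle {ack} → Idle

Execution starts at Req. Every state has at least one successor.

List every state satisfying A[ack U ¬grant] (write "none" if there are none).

{Req, Busy, Deny, Idle}

States satisfying ack: {Req, Release, Idle}.
States satisfying ¬grant: {Req, Busy, Deny, Idle}.
States satisfying A[ack U ¬grant]: {Req, Busy, Deny, Idle}.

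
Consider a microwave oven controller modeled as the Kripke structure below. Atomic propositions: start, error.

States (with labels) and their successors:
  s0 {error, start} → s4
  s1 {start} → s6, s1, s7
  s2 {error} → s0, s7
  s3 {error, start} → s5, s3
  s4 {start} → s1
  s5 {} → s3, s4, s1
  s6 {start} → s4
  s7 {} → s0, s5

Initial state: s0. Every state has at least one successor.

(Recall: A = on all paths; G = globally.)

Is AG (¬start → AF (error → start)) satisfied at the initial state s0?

Holds

States satisfying ¬start → AF (error → start): {s0, s1, s2, s3, s4, s5, s6, s7}.
States satisfying AG (¬start → AF (error → start)): {s0, s1, s2, s3, s4, s5, s6, s7}.
Every state reachable from s0 satisfies ¬start → AF (error → start).
s0 ∈ Sat(AG (¬start → AF (error → start))).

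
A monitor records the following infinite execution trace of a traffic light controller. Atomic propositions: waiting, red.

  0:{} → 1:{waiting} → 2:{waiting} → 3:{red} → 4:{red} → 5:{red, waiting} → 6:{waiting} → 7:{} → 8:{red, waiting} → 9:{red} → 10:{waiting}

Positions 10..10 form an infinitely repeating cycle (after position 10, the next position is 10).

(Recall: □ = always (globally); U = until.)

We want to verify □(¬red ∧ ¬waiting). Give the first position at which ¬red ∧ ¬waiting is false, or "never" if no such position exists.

Check ¬red ∧ ¬waiting at each position in order: 0 ✓.
At position 1 the labels are {waiting}, so ¬red ∧ ¬waiting is false there. This is the first violation.

1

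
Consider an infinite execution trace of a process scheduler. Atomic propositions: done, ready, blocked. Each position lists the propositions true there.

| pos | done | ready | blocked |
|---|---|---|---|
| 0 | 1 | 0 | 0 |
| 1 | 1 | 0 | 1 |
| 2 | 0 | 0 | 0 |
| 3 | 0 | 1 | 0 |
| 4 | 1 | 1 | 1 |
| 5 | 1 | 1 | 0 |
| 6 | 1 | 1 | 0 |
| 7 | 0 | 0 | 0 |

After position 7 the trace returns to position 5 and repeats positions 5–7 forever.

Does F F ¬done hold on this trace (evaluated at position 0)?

F ¬done holds at position 0, which is reachable from 0, so F F ¬done holds.

Yes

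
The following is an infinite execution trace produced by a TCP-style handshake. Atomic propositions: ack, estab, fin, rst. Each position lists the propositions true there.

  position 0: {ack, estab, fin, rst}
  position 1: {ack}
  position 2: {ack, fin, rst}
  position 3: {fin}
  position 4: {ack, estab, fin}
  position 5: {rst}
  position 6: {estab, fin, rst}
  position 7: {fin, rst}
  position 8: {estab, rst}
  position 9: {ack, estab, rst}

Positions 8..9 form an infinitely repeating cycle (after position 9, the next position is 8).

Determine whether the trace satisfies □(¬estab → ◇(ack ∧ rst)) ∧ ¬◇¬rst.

Does not hold

¬estab → ◇(ack ∧ rst) holds at every position 0..9, and those are all positions ever visited, so □(¬estab → ◇(ack ∧ rst)) holds.
Positions where ¬estab holds: 1, 2, 3, 5, 7.
Check ◇(ack ∧ rst) at each: 1→ok, 2→ok, 3→ok, 5→ok, 7→ok.
At position 0: □(¬estab → ◇(ack ∧ rst)) is true; ¬◇¬rst is false; so □(¬estab → ◇(ack ∧ rst)) ∧ ¬◇¬rst is false.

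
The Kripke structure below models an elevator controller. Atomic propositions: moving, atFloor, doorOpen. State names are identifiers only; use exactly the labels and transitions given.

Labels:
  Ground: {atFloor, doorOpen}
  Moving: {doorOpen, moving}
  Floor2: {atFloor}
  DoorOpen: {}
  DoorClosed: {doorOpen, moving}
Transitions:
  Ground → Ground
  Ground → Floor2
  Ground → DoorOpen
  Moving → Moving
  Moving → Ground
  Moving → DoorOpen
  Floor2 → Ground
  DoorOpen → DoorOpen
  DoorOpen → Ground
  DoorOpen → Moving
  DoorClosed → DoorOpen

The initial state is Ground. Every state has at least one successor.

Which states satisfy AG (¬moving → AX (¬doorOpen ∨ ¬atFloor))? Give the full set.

States satisfying ¬moving → AX (¬doorOpen ∨ ¬atFloor): {Moving, DoorClosed}.
States satisfying AG (¬moving → AX (¬doorOpen ∨ ¬atFloor)): ∅.

none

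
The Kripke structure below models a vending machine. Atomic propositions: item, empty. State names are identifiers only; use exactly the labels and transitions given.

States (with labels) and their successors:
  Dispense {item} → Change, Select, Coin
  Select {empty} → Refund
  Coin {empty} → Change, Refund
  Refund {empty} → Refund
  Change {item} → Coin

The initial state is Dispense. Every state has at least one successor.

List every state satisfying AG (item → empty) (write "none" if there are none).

{Select, Refund}

States satisfying item → empty: {Select, Coin, Refund}.
States satisfying AG (item → empty): {Select, Refund}.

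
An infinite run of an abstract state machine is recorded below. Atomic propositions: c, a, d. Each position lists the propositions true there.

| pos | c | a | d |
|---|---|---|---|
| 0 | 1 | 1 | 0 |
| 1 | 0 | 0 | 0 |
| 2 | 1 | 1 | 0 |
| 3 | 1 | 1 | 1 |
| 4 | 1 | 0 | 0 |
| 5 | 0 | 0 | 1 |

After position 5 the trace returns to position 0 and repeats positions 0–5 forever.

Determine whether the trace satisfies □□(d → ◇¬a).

□(d → ◇¬a) holds at every position 0..5, and those are all positions ever visited, so □□(d → ◇¬a) holds.

Holds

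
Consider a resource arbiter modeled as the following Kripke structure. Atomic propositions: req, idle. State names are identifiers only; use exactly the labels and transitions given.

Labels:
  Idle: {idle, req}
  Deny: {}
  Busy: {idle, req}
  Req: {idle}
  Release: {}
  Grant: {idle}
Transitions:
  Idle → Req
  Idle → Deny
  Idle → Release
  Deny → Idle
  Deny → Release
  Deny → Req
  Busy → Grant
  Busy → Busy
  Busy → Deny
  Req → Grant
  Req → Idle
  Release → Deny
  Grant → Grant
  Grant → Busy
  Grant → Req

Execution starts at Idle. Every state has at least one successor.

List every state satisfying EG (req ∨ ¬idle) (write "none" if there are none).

{Idle, Deny, Busy, Release}

States satisfying req ∨ ¬idle: {Idle, Deny, Busy, Release}.
States satisfying EG (req ∨ ¬idle): {Idle, Deny, Busy, Release}.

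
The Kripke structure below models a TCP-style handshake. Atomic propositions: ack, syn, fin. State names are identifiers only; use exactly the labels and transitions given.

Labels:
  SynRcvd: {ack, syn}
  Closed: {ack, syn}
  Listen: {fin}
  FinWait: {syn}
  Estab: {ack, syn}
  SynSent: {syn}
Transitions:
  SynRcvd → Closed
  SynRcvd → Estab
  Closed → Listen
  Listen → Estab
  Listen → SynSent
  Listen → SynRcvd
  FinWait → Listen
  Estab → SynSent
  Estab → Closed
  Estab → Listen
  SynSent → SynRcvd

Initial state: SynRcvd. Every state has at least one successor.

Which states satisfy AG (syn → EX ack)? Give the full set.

States satisfying syn → EX ack: {SynRcvd, Listen, Estab, SynSent}.
States satisfying AG (syn → EX ack): ∅.

none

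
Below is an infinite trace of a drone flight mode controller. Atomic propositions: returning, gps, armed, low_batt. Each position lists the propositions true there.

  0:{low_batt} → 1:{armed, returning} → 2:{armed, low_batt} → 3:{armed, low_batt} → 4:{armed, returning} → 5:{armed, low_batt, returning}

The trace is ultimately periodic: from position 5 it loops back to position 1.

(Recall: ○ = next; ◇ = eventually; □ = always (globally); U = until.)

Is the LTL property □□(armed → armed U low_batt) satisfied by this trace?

□(armed → armed U low_batt) holds at every position 0..5, and those are all positions ever visited, so □□(armed → armed U low_batt) holds.

Satisfied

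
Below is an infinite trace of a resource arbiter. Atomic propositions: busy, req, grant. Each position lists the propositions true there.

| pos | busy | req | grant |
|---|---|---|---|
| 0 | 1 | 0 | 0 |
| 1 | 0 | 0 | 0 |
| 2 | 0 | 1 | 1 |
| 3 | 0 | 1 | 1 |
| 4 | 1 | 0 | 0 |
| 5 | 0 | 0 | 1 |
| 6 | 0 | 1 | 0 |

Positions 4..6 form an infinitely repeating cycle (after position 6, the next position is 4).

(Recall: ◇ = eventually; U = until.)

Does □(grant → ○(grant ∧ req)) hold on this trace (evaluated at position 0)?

grant → ○(grant ∧ req) must hold at every position from 0 onward. It fails at position 3, so □(grant → ○(grant ∧ req)) is false.
Positions where grant holds: 2, 3, 5.
Check ○(grant ∧ req) at each: 2→ok, 3→fails, 5→fails.

Violated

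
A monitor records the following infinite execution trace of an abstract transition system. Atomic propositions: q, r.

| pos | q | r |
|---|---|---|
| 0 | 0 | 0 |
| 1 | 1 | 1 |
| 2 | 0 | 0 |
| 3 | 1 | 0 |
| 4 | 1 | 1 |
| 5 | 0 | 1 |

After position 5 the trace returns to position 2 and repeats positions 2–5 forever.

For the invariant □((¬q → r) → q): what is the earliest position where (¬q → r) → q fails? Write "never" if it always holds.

5

Check (¬q → r) → q at each position in order: 0 ✓, 1 ✓, 2 ✓, 3 ✓, 4 ✓.
At position 5 the labels are {r}, so (¬q → r) → q is false there. This is the first violation.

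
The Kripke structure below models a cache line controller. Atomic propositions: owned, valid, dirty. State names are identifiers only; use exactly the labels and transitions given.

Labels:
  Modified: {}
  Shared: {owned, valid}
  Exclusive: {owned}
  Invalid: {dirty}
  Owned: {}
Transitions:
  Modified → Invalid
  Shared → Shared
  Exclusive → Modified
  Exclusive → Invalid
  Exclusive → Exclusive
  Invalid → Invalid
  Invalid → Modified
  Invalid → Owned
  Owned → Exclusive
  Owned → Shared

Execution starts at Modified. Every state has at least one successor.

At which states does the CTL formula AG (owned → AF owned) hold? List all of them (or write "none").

{Modified, Shared, Exclusive, Invalid, Owned}

States satisfying owned → AF owned: {Modified, Shared, Exclusive, Invalid, Owned}.
States satisfying AG (owned → AF owned): {Modified, Shared, Exclusive, Invalid, Owned}.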